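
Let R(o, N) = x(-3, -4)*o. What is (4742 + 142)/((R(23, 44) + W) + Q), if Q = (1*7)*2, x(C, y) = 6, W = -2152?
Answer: -1221/500 ≈ -2.4420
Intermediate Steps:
R(o, N) = 6*o
Q = 14 (Q = 7*2 = 14)
(4742 + 142)/((R(23, 44) + W) + Q) = (4742 + 142)/((6*23 - 2152) + 14) = 4884/((138 - 2152) + 14) = 4884/(-2014 + 14) = 4884/(-2000) = 4884*(-1/2000) = -1221/500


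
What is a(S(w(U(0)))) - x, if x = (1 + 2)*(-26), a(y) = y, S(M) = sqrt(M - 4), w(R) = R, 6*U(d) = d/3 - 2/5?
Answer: 78 + I*sqrt(915)/15 ≈ 78.0 + 2.0166*I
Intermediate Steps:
U(d) = -1/15 + d/18 (U(d) = (d/3 - 2/5)/6 = (-2/5 + d/3)/6 = -1/15 + d/18)
S(M) = sqrt(-4 + M)
x = -78 (x = 3*(-26) = -78)
a(S(w(U(0)))) - x = sqrt(-4 + (-1/15 + (1/18)*0)) - 1*(-78) = sqrt(-4 + (-1/15 + 0)) + 78 = sqrt(-4 - 1/15) + 78 = sqrt(-61/15) + 78 = I*sqrt(915)/15 + 78 = 78 + I*sqrt(915)/15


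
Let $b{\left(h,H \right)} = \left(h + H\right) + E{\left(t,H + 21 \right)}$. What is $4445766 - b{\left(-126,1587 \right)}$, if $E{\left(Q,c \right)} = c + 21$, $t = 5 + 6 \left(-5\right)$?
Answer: $4442676$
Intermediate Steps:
$t = -25$ ($t = 5 - 30 = -25$)
$E{\left(Q,c \right)} = 21 + c$
$b{\left(h,H \right)} = 42 + h + 2 H$ ($b{\left(h,H \right)} = \left(h + H\right) + \left(21 + \left(H + 21\right)\right) = \left(H + h\right) + \left(21 + \left(21 + H\right)\right) = \left(H + h\right) + \left(42 + H\right) = 42 + h + 2 H$)
$4445766 - b{\left(-126,1587 \right)} = 4445766 - \left(42 - 126 + 2 \cdot 1587\right) = 4445766 - \left(42 - 126 + 3174\right) = 4445766 - 3090 = 4442676$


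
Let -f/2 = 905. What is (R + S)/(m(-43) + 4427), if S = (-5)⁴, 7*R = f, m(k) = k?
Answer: 2565/30688 ≈ 0.083583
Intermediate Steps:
f = -1810 (f = -2*905 = -1810)
R = -1810/7 (R = (⅐)*(-1810) = -1810/7 ≈ -258.57)
S = 625
(R + S)/(m(-43) + 4427) = (-1810/7 + 625)/(-43 + 4427) = (2565/7)/4384 = (2565/7)*(1/4384) = 2565/30688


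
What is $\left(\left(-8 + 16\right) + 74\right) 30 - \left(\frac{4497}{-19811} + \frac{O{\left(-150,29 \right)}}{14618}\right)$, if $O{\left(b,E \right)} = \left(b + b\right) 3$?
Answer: $\frac{356246337063}{144798599} \approx 2460.3$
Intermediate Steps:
$O{\left(b,E \right)} = 6 b$ ($O{\left(b,E \right)} = 2 b 3 = 6 b$)
$\left(\left(-8 + 16\right) + 74\right) 30 - \left(\frac{4497}{-19811} + \frac{O{\left(-150,29 \right)}}{14618}\right) = \left(\left(-8 + 16\right) + 74\right) 30 - \left(\frac{4497}{-19811} + \frac{6 \left(-150\right)}{14618}\right) = \left(8 + 74\right) 30 - \left(4497 \left(- \frac{1}{19811}\right) - \frac{450}{7309}\right) = 82 \cdot 30 - \left(- \frac{4497}{19811} - \frac{450}{7309}\right) = 2460 - - \frac{41783523}{144798599} = 2460 + \frac{41783523}{144798599} = \frac{356246337063}{144798599}$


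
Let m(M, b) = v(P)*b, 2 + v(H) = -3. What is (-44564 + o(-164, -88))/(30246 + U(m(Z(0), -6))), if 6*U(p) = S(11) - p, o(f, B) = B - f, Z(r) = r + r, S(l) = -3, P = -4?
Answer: -88976/60481 ≈ -1.4711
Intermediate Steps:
v(H) = -5 (v(H) = -2 - 3 = -5)
Z(r) = 2*r
m(M, b) = -5*b
U(p) = -½ - p/6 (U(p) = (-3 - p)/6 = -½ - p/6)
(-44564 + o(-164, -88))/(30246 + U(m(Z(0), -6))) = (-44564 + (-88 - 1*(-164)))/(30246 + (-½ - (-5)*(-6)/6)) = (-44564 + (-88 + 164))/(30246 + (-½ - ⅙*30)) = (-44564 + 76)/(30246 + (-½ - 5)) = -44488/(30246 - 11/2) = -44488/60481/2 = -44488*2/60481 = -88976/60481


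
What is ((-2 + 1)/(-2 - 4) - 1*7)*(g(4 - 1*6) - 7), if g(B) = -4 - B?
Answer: 123/2 ≈ 61.500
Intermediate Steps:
((-2 + 1)/(-2 - 4) - 1*7)*(g(4 - 1*6) - 7) = ((-2 + 1)/(-2 - 4) - 1*7)*((-4 - (4 - 1*6)) - 7) = (-1/(-6) - 7)*((-4 - (4 - 6)) - 7) = (-1*(-⅙) - 7)*((-4 - 1*(-2)) - 7) = (⅙ - 7)*((-4 + 2) - 7) = -41*(-2 - 7)/6 = -41/6*(-9) = 123/2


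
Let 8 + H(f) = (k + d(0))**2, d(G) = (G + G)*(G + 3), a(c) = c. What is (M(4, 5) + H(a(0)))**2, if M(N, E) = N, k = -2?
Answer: 0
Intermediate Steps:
d(G) = 2*G*(3 + G) (d(G) = (2*G)*(3 + G) = 2*G*(3 + G))
H(f) = -4 (H(f) = -8 + (-2 + 2*0*(3 + 0))**2 = -8 + (-2 + 2*0*3)**2 = -8 + (-2 + 0)**2 = -8 + (-2)**2 = -8 + 4 = -4)
(M(4, 5) + H(a(0)))**2 = (4 - 4)**2 = 0**2 = 0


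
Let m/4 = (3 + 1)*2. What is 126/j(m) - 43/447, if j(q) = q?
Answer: 27473/7152 ≈ 3.8413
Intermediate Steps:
m = 32 (m = 4*((3 + 1)*2) = 4*(4*2) = 4*8 = 32)
126/j(m) - 43/447 = 126/32 - 43/447 = 126*(1/32) - 43*1/447 = 63/16 - 43/447 = 27473/7152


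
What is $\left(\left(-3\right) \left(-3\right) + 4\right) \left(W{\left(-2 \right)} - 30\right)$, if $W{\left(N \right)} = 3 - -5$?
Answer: $-286$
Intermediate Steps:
$W{\left(N \right)} = 8$ ($W{\left(N \right)} = 3 + 5 = 8$)
$\left(\left(-3\right) \left(-3\right) + 4\right) \left(W{\left(-2 \right)} - 30\right) = \left(\left(-3\right) \left(-3\right) + 4\right) \left(8 - 30\right) = \left(9 + 4\right) \left(-22\right) = 13 \left(-22\right) = -286$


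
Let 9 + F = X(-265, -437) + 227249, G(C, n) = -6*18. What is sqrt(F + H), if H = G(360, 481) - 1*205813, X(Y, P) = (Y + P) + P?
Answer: 2*sqrt(5045) ≈ 142.06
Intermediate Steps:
X(Y, P) = Y + 2*P (X(Y, P) = (P + Y) + P = Y + 2*P)
G(C, n) = -108
H = -205921 (H = -108 - 1*205813 = -108 - 205813 = -205921)
F = 226101 (F = -9 + ((-265 + 2*(-437)) + 227249) = -9 + ((-265 - 874) + 227249) = -9 + (-1139 + 227249) = -9 + 226110 = 226101)
sqrt(F + H) = sqrt(226101 - 205921) = sqrt(20180) = 2*sqrt(5045)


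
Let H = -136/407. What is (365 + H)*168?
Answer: 24934392/407 ≈ 61264.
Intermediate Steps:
H = -136/407 (H = -136*1/407 = -136/407 ≈ -0.33415)
(365 + H)*168 = (365 - 136/407)*168 = (148419/407)*168 = 24934392/407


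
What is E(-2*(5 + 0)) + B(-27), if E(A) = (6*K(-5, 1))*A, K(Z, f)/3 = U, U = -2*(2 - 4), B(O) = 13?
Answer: -707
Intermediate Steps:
U = 4 (U = -2*(-2) = 4)
K(Z, f) = 12 (K(Z, f) = 3*4 = 12)
E(A) = 72*A (E(A) = (6*12)*A = 72*A)
E(-2*(5 + 0)) + B(-27) = 72*(-2*(5 + 0)) + 13 = 72*(-2*5) + 13 = 72*(-10) + 13 = -720 + 13 = -707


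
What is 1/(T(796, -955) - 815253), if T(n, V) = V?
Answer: -1/816208 ≈ -1.2252e-6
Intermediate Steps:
1/(T(796, -955) - 815253) = 1/(-955 - 815253) = 1/(-816208) = -1/816208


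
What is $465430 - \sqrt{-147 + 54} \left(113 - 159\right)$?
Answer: $465430 + 46 i \sqrt{93} \approx 4.6543 \cdot 10^{5} + 443.61 i$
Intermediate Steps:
$465430 - \sqrt{-147 + 54} \left(113 - 159\right) = 465430 - \sqrt{-93} \left(-46\right) = 465430 - i \sqrt{93} \left(-46\right) = 465430 - - 46 i \sqrt{93} = 465430 + 46 i \sqrt{93}$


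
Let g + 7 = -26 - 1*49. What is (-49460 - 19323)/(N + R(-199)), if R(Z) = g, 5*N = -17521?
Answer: 343915/17931 ≈ 19.180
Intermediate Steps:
N = -17521/5 (N = (1/5)*(-17521) = -17521/5 ≈ -3504.2)
g = -82 (g = -7 + (-26 - 1*49) = -7 + (-26 - 49) = -7 - 75 = -82)
R(Z) = -82
(-49460 - 19323)/(N + R(-199)) = (-49460 - 19323)/(-17521/5 - 82) = -68783/(-17931/5) = -68783*(-5/17931) = 343915/17931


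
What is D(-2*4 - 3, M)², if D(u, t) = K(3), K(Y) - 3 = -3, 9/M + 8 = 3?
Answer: 0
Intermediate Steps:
M = -9/5 (M = 9/(-8 + 3) = 9/(-5) = 9*(-⅕) = -9/5 ≈ -1.8000)
K(Y) = 0 (K(Y) = 3 - 3 = 0)
D(u, t) = 0
D(-2*4 - 3, M)² = 0² = 0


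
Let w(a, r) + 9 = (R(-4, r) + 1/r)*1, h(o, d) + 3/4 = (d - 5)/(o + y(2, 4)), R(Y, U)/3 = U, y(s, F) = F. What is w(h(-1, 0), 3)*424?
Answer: 424/3 ≈ 141.33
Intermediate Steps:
R(Y, U) = 3*U
h(o, d) = -3/4 + (-5 + d)/(4 + o) (h(o, d) = -3/4 + (d - 5)/(o + 4) = -3/4 + (-5 + d)/(4 + o))
w(a, r) = -9 + 1/r + 3*r (w(a, r) = -9 + (3*r + 1/r)*1 = -9 + (1/r + 3*r)*1 = -9 + (1/r + 3*r) = -9 + 1/r + 3*r)
w(h(-1, 0), 3)*424 = (-9 + 1/3 + 3*3)*424 = (-9 + 1/3 + 9)*424 = (1/3)*424 = 424/3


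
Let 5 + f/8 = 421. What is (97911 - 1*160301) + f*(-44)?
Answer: -208822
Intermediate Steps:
f = 3328 (f = -40 + 8*421 = -40 + 3368 = 3328)
(97911 - 1*160301) + f*(-44) = (97911 - 1*160301) + 3328*(-44) = (97911 - 160301) - 146432 = -62390 - 146432 = -208822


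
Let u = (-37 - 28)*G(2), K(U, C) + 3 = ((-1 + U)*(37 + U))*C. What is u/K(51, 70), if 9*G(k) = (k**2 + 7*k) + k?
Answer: -1300/2771973 ≈ -0.00046898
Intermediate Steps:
G(k) = k**2/9 + 8*k/9 (G(k) = ((k**2 + 7*k) + k)/9 = (k**2 + 8*k)/9 = k**2/9 + 8*k/9)
K(U, C) = -3 + C*(-1 + U)*(37 + U) (K(U, C) = -3 + ((-1 + U)*(37 + U))*C = -3 + C*(-1 + U)*(37 + U))
u = -1300/9 (u = (-37 - 28)*((1/9)*2*(8 + 2)) = -65*2*10/9 = -65*20/9 = -1300/9 ≈ -144.44)
u/K(51, 70) = -1300/(9*(-3 - 37*70 + 70*51**2 + 36*70*51)) = -1300/(9*(-3 - 2590 + 70*2601 + 128520)) = -1300/(9*(-3 - 2590 + 182070 + 128520)) = -1300/9/307997 = -1300/9*1/307997 = -1300/2771973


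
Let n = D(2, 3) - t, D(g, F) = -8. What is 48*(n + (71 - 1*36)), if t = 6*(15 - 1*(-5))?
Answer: -4464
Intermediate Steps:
t = 120 (t = 6*(15 + 5) = 6*20 = 120)
n = -128 (n = -8 - 1*120 = -8 - 120 = -128)
48*(n + (71 - 1*36)) = 48*(-128 + (71 - 1*36)) = 48*(-128 + (71 - 36)) = 48*(-128 + 35) = 48*(-93) = -4464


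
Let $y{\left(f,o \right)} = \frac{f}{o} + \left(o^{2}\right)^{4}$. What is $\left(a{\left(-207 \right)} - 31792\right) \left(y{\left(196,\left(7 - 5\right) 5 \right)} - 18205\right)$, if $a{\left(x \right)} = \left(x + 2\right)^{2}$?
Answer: $\frac{5115569544009}{5} \approx 1.0231 \cdot 10^{12}$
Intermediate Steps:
$a{\left(x \right)} = \left(2 + x\right)^{2}$
$y{\left(f,o \right)} = o^{8} + \frac{f}{o}$ ($y{\left(f,o \right)} = \frac{f}{o} + o^{8} = o^{8} + \frac{f}{o}$)
$\left(a{\left(-207 \right)} - 31792\right) \left(y{\left(196,\left(7 - 5\right) 5 \right)} - 18205\right) = \left(\left(2 - 207\right)^{2} - 31792\right) \left(\frac{196 + \left(\left(7 - 5\right) 5\right)^{9}}{\left(7 - 5\right) 5} - 18205\right) = \left(\left(-205\right)^{2} - 31792\right) \left(\frac{196 + \left(2 \cdot 5\right)^{9}}{2 \cdot 5} - 18205\right) = \left(42025 - 31792\right) \left(\frac{196 + 10^{9}}{10} - 18205\right) = 10233 \left(\frac{196 + 1000000000}{10} - 18205\right) = 10233 \left(\frac{1}{10} \cdot 1000000196 - 18205\right) = 10233 \left(\frac{500000098}{5} - 18205\right) = 10233 \cdot \frac{499909073}{5} = \frac{5115569544009}{5}$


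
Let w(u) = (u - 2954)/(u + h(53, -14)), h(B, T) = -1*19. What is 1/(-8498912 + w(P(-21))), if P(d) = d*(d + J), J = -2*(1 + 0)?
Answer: -464/3943497639 ≈ -1.1766e-7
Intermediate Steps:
J = -2 (J = -2*1 = -2)
h(B, T) = -19
P(d) = d*(-2 + d) (P(d) = d*(d - 2) = d*(-2 + d))
w(u) = (-2954 + u)/(-19 + u) (w(u) = (u - 2954)/(u - 19) = (-2954 + u)/(-19 + u))
1/(-8498912 + w(P(-21))) = 1/(-8498912 + (-2954 - 21*(-2 - 21))/(-19 - 21*(-2 - 21))) = 1/(-8498912 + (-2954 - 21*(-23))/(-19 - 21*(-23))) = 1/(-8498912 + (-2954 + 483)/(-19 + 483)) = 1/(-8498912 - 2471/464) = 1/(-3943497639/464) = -464/3943497639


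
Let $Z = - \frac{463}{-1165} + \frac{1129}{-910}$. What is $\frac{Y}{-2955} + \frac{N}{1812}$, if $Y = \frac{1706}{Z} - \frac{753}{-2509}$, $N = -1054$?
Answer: $\frac{41184435367289}{400323184661790} \approx 0.10288$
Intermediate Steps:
$Z = - \frac{178791}{212030}$ ($Z = \left(-463\right) \left(- \frac{1}{1165}\right) + 1129 \left(- \frac{1}{910}\right) = \frac{463}{1165} - \frac{1129}{910} = - \frac{178791}{212030} \approx -0.84323$)
$Y = - \frac{907428828997}{448586619}$ ($Y = \frac{1706}{- \frac{178791}{212030}} - \frac{753}{-2509} = 1706 \left(- \frac{212030}{178791}\right) - - \frac{753}{2509} = - \frac{361723180}{178791} + \frac{753}{2509} = - \frac{907428828997}{448586619} \approx -2022.9$)
$\frac{Y}{-2955} + \frac{N}{1812} = - \frac{907428828997}{448586619 \left(-2955\right)} - \frac{1054}{1812} = \left(- \frac{907428828997}{448586619}\right) \left(- \frac{1}{2955}\right) - \frac{527}{906} = \frac{907428828997}{1325573459145} - \frac{527}{906} = \frac{41184435367289}{400323184661790}$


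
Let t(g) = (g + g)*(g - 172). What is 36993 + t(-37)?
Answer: 52459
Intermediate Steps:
t(g) = 2*g*(-172 + g) (t(g) = (2*g)*(-172 + g) = 2*g*(-172 + g))
36993 + t(-37) = 36993 + 2*(-37)*(-172 - 37) = 36993 + 2*(-37)*(-209) = 36993 + 15466 = 52459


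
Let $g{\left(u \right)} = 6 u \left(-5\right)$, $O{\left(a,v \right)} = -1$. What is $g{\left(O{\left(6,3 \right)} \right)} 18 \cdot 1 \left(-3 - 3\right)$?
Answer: $-3240$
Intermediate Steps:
$g{\left(u \right)} = - 30 u$
$g{\left(O{\left(6,3 \right)} \right)} 18 \cdot 1 \left(-3 - 3\right) = \left(-30\right) \left(-1\right) 18 \cdot 1 \left(-3 - 3\right) = 30 \cdot 18 \cdot 1 \left(-6\right) = 540 \left(-6\right) = -3240$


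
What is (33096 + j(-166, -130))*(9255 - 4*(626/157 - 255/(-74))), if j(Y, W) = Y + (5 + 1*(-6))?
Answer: 1764651181033/5809 ≈ 3.0378e+8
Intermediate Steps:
j(Y, W) = -1 + Y (j(Y, W) = Y + (5 - 6) = Y - 1 = -1 + Y)
(33096 + j(-166, -130))*(9255 - 4*(626/157 - 255/(-74))) = (33096 + (-1 - 166))*(9255 - 4*(626/157 - 255/(-74))) = (33096 - 167)*(9255 - 4*(626*(1/157) - 255*(-1/74))) = 32929*(9255 - 4*(626/157 + 255/74)) = 32929*(9255 - 4*86359/11618) = 32929*(9255 - 172718/5809) = 32929*(53589577/5809) = 1764651181033/5809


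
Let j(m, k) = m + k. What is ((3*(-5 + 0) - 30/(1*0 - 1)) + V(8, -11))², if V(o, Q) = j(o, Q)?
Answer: 144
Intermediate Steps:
j(m, k) = k + m
V(o, Q) = Q + o
((3*(-5 + 0) - 30/(1*0 - 1)) + V(8, -11))² = ((3*(-5 + 0) - 30/(1*0 - 1)) + (-11 + 8))² = ((3*(-5) - 30/(0 - 1)) - 3)² = ((-15 - 30/(-1)) - 3)² = ((-15 - 30*(-1)) - 3)² = ((-15 - 1*(-30)) - 3)² = ((-15 + 30) - 3)² = (15 - 3)² = 12² = 144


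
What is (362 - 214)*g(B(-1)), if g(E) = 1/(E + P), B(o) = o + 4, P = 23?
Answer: 74/13 ≈ 5.6923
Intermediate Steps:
B(o) = 4 + o
g(E) = 1/(23 + E) (g(E) = 1/(E + 23) = 1/(23 + E))
(362 - 214)*g(B(-1)) = (362 - 214)/(23 + (4 - 1)) = 148/(23 + 3) = 148/26 = 148*(1/26) = 74/13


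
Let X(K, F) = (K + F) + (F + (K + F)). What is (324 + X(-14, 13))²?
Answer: 112225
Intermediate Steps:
X(K, F) = 2*K + 3*F (X(K, F) = (F + K) + (F + (F + K)) = (F + K) + (K + 2*F) = 2*K + 3*F)
(324 + X(-14, 13))² = (324 + (2*(-14) + 3*13))² = (324 + (-28 + 39))² = (324 + 11)² = 335² = 112225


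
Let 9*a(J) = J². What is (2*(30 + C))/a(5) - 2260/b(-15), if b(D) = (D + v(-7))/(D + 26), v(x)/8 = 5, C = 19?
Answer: -23978/25 ≈ -959.12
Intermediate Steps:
v(x) = 40 (v(x) = 8*5 = 40)
b(D) = (40 + D)/(26 + D) (b(D) = (D + 40)/(D + 26) = (40 + D)/(26 + D))
a(J) = J²/9
(2*(30 + C))/a(5) - 2260/b(-15) = (2*(30 + 19))/(((⅑)*5²)) - 2260*(26 - 15)/(40 - 15) = (2*49)/(((⅑)*25)) - 2260/(25/11) = 98/(25/9) - 2260/((1/11)*25) = 98*(9/25) - 2260/25/11 = 882/25 - 2260*11/25 = 882/25 - 4972/5 = -23978/25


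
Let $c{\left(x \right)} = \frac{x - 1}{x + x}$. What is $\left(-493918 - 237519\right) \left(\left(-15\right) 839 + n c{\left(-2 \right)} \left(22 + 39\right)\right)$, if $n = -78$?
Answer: $\frac{23630535159}{2} \approx 1.1815 \cdot 10^{10}$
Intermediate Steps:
$c{\left(x \right)} = \frac{-1 + x}{2 x}$
$\left(-493918 - 237519\right) \left(\left(-15\right) 839 + n c{\left(-2 \right)} \left(22 + 39\right)\right) = \left(-493918 - 237519\right) \left(\left(-15\right) 839 + - 78 \frac{-1 - 2}{2 \left(-2\right)} \left(22 + 39\right)\right) = - 731437 \left(-12585 + - 78 \cdot \frac{1}{2} \left(- \frac{1}{2}\right) \left(-3\right) 61\right) = - 731437 \left(-12585 + \left(-78\right) \frac{3}{4} \cdot 61\right) = - 731437 \left(-12585 - \frac{7137}{2}\right) = \left(-731437\right) \left(- \frac{32307}{2}\right) = \frac{23630535159}{2}$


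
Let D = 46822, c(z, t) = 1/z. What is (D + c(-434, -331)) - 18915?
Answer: 12111637/434 ≈ 27907.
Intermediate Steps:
(D + c(-434, -331)) - 18915 = (46822 + 1/(-434)) - 18915 = (46822 - 1/434) - 18915 = 20320747/434 - 18915 = 12111637/434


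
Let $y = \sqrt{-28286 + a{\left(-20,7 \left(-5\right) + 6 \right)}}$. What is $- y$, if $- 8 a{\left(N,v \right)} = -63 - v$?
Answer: $- \frac{i \sqrt{113127}}{2} \approx - 168.17 i$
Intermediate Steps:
$a{\left(N,v \right)} = \frac{63}{8} + \frac{v}{8}$ ($a{\left(N,v \right)} = - \frac{-63 - v}{8} = \frac{63}{8} + \frac{v}{8}$)
$y = \frac{i \sqrt{113127}}{2}$ ($y = \sqrt{-28286 + \left(\frac{63}{8} + \frac{7 \left(-5\right) + 6}{8}\right)} = \sqrt{-28286 + \left(\frac{63}{8} + \frac{-35 + 6}{8}\right)} = \sqrt{-28286 + \left(\frac{63}{8} + \frac{1}{8} \left(-29\right)\right)} = \sqrt{-28286 + \left(\frac{63}{8} - \frac{29}{8}\right)} = \sqrt{-28286 + \frac{17}{4}} = \sqrt{- \frac{113127}{4}} = \frac{i \sqrt{113127}}{2} \approx 168.17 i$)
$- y = - \frac{i \sqrt{113127}}{2}$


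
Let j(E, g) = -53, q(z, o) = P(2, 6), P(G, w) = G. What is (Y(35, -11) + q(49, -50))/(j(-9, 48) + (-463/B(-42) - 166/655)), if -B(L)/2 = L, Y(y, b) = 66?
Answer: -3741360/3233269 ≈ -1.1571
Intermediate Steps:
q(z, o) = 2
B(L) = -2*L
(Y(35, -11) + q(49, -50))/(j(-9, 48) + (-463/B(-42) - 166/655)) = (66 + 2)/(-53 + (-463/((-2*(-42))) - 166/655)) = 68/(-53 + (-463/84 - 166*1/655)) = 68/(-53 + (-463*1/84 - 166/655)) = 68/(-53 + (-463/84 - 166/655)) = 68/(-53 - 317209/55020) = 68/(-3233269/55020) = 68*(-55020/3233269) = -3741360/3233269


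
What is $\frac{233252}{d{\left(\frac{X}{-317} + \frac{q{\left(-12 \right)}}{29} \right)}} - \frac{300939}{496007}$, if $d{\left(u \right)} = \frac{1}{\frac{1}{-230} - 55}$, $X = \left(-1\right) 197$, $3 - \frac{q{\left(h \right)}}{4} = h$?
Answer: $- \frac{731826383552667}{57040805} \approx -1.283 \cdot 10^{7}$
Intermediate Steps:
$q{\left(h \right)} = 12 - 4 h$
$X = -197$
$d{\left(u \right)} = - \frac{230}{12651}$ ($d{\left(u \right)} = \frac{1}{- \frac{1}{230} - 55} = \frac{1}{- \frac{12651}{230}} = - \frac{230}{12651}$)
$\frac{233252}{d{\left(\frac{X}{-317} + \frac{q{\left(-12 \right)}}{29} \right)}} - \frac{300939}{496007} = \frac{233252}{- \frac{230}{12651}} - \frac{300939}{496007} = 233252 \left(- \frac{12651}{230}\right) - \frac{300939}{496007} = - \frac{1475435526}{115} - \frac{300939}{496007} = - \frac{731826383552667}{57040805}$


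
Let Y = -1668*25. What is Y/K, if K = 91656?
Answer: -3475/7638 ≈ -0.45496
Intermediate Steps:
Y = -41700
Y/K = -41700/91656 = -41700*1/91656 = -3475/7638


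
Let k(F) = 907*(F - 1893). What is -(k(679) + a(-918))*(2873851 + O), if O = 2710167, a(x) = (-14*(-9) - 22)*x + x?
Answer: 6686794546784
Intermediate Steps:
k(F) = -1716951 + 907*F (k(F) = 907*(-1893 + F) = -1716951 + 907*F)
a(x) = 105*x (a(x) = (126 - 22)*x + x = 104*x + x = 105*x)
-(k(679) + a(-918))*(2873851 + O) = -((-1716951 + 907*679) + 105*(-918))*(2873851 + 2710167) = -((-1716951 + 615853) - 96390)*5584018 = -(-1101098 - 96390)*5584018 = -(-1197488)*5584018 = -1*(-6686794546784) = 6686794546784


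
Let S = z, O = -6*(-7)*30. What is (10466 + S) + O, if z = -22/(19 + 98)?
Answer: 1371920/117 ≈ 11726.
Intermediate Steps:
O = 1260 (O = 42*30 = 1260)
z = -22/117 ≈ -0.18803
S = -22/117 ≈ -0.18803
(10466 + S) + O = (10466 - 22/117) + 1260 = 1224500/117 + 1260 = 1371920/117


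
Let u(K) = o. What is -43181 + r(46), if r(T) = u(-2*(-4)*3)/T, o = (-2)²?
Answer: -993161/23 ≈ -43181.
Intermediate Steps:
o = 4
u(K) = 4
r(T) = 4/T
-43181 + r(46) = -43181 + 4/46 = -43181 + 4*(1/46) = -43181 + 2/23 = -993161/23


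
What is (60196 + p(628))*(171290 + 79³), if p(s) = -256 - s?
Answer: 39402681648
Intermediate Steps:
(60196 + p(628))*(171290 + 79³) = (60196 + (-256 - 1*628))*(171290 + 79³) = (60196 + (-256 - 628))*(171290 + 493039) = (60196 - 884)*664329 = 59312*664329 = 39402681648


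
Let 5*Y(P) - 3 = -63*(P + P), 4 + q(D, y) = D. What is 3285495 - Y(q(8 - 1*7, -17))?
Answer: 16427094/5 ≈ 3.2854e+6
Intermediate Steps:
q(D, y) = -4 + D
Y(P) = 3/5 - 126*P/5 (Y(P) = 3/5 + (-63*(P + P))/5 = 3/5 + (-126*P)/5 = 3/5 - 126*P/5)
3285495 - Y(q(8 - 1*7, -17)) = 3285495 - (3/5 - 126*(-4 + (8 - 1*7))/5) = 3285495 - (3/5 - 126*(-4 + (8 - 7))/5) = 3285495 - (3/5 - 126*(-4 + 1)/5) = 3285495 - (3/5 - 126/5*(-3)) = 3285495 - (3/5 + 378/5) = 3285495 - 1*381/5 = 3285495 - 381/5 = 16427094/5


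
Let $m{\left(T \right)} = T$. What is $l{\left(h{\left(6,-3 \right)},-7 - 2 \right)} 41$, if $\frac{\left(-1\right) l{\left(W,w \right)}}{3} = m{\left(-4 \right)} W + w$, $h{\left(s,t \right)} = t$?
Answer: $-369$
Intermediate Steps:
$l{\left(W,w \right)} = - 3 w + 12 W$ ($l{\left(W,w \right)} = - 3 \left(- 4 W + w\right) = - 3 \left(w - 4 W\right) = - 3 w + 12 W$)
$l{\left(h{\left(6,-3 \right)},-7 - 2 \right)} 41 = \left(- 3 \left(-7 - 2\right) + 12 \left(-3\right)\right) 41 = \left(\left(-3\right) \left(-9\right) - 36\right) 41 = \left(27 - 36\right) 41 = \left(-9\right) 41 = -369$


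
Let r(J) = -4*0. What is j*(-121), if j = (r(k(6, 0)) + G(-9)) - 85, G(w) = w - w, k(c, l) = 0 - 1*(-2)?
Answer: 10285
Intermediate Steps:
k(c, l) = 2 (k(c, l) = 0 + 2 = 2)
G(w) = 0
r(J) = 0
j = -85 (j = (0 + 0) - 85 = 0 - 85 = -85)
j*(-121) = -85*(-121) = 10285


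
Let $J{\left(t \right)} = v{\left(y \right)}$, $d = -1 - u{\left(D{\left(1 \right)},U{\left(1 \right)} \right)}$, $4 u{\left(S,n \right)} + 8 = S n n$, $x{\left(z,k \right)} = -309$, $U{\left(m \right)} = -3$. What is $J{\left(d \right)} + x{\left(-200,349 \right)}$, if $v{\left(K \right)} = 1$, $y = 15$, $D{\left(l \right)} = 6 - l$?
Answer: $-308$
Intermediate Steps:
$u{\left(S,n \right)} = -2 + \frac{S n^{2}}{4}$ ($u{\left(S,n \right)} = -2 + \frac{S n n}{4} = -2 + \frac{S n^{2}}{4}$)
$d = - \frac{41}{4}$ ($d = -1 - \left(-2 + \frac{\left(6 - 1\right) \left(-3\right)^{2}}{4}\right) = -1 - \left(-2 + \frac{1}{4} \left(6 - 1\right) 9\right) = -1 - \left(-2 + \frac{1}{4} \cdot 5 \cdot 9\right) = -1 - \left(-2 + \frac{45}{4}\right) = -1 - \frac{37}{4} = - \frac{41}{4} \approx -10.25$)
$J{\left(t \right)} = 1$
$J{\left(d \right)} + x{\left(-200,349 \right)} = 1 - 309 = -308$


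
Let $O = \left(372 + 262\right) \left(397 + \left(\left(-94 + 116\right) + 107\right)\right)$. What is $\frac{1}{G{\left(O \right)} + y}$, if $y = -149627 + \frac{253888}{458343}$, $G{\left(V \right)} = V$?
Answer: $\frac{458343}{84269822839} \approx 5.439 \cdot 10^{-6}$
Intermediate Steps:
$O = 333484$ ($O = 634 \left(397 + \left(22 + 107\right)\right) = 634 \left(397 + 129\right) = 634 \cdot 526 = 333484$)
$y = - \frac{68580234173}{458343}$ ($y = -149627 + 253888 \cdot \frac{1}{458343} = -149627 + \frac{253888}{458343} = - \frac{68580234173}{458343} \approx -1.4963 \cdot 10^{5}$)
$\frac{1}{G{\left(O \right)} + y} = \frac{1}{333484 - \frac{68580234173}{458343}} = \frac{1}{\frac{84269822839}{458343}} = \frac{458343}{84269822839}$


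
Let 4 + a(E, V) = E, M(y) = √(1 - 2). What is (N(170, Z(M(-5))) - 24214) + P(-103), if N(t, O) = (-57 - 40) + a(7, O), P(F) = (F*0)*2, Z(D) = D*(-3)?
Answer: -24308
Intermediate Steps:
M(y) = I (M(y) = √(-1) = I)
Z(D) = -3*D
a(E, V) = -4 + E
P(F) = 0 (P(F) = 0*2 = 0)
N(t, O) = -94 (N(t, O) = (-57 - 40) + (-4 + 7) = -97 + 3 = -94)
(N(170, Z(M(-5))) - 24214) + P(-103) = (-94 - 24214) + 0 = -24308 + 0 = -24308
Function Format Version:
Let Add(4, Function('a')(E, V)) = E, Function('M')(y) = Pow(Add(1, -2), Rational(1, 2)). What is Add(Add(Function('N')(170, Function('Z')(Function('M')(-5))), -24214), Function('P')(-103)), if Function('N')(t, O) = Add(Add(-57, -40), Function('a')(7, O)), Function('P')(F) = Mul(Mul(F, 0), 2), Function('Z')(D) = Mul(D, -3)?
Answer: -24308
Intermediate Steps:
Function('M')(y) = I (Function('M')(y) = Pow(-1, Rational(1, 2)) = I)
Function('Z')(D) = Mul(-3, D)
Function('a')(E, V) = Add(-4, E)
Function('P')(F) = 0 (Function('P')(F) = Mul(0, 2) = 0)
Function('N')(t, O) = -94 (Function('N')(t, O) = Add(Add(-57, -40), Add(-4, 7)) = Add(-97, 3) = -94)
Add(Add(Function('N')(170, Function('Z')(Function('M')(-5))), -24214), Function('P')(-103)) = Add(Add(-94, -24214), 0) = Add(-24308, 0) = -24308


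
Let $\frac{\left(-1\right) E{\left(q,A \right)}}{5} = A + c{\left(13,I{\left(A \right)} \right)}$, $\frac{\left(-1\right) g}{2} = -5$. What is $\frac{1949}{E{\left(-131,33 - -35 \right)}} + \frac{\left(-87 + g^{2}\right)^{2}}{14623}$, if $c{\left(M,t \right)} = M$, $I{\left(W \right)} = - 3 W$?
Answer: $- \frac{28431782}{5922315} \approx -4.8008$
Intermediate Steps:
$g = 10$ ($g = \left(-2\right) \left(-5\right) = 10$)
$E{\left(q,A \right)} = -65 - 5 A$ ($E{\left(q,A \right)} = - 5 \left(A + 13\right) = - 5 \left(13 + A\right) = -65 - 5 A$)
$\frac{1949}{E{\left(-131,33 - -35 \right)}} + \frac{\left(-87 + g^{2}\right)^{2}}{14623} = \frac{1949}{-65 - 5 \left(33 - -35\right)} + \frac{\left(-87 + 10^{2}\right)^{2}}{14623} = \frac{1949}{-65 - 5 \left(33 + 35\right)} + \left(-87 + 100\right)^{2} \cdot \frac{1}{14623} = \frac{1949}{-65 - 340} + 13^{2} \cdot \frac{1}{14623} = \frac{1949}{-65 - 340} + 169 \cdot \frac{1}{14623} = \frac{1949}{-405} + \frac{169}{14623} = 1949 \left(- \frac{1}{405}\right) + \frac{169}{14623} = - \frac{1949}{405} + \frac{169}{14623} = - \frac{28431782}{5922315}$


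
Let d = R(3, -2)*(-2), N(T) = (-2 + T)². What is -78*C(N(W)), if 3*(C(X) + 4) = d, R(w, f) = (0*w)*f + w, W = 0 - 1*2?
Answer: 468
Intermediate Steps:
W = -2 (W = 0 - 2 = -2)
R(w, f) = w (R(w, f) = 0*f + w = 0 + w = w)
d = -6 (d = 3*(-2) = -6)
C(X) = -6 (C(X) = -4 + (⅓)*(-6) = -4 - 2 = -6)
-78*C(N(W)) = -78*(-6) = 468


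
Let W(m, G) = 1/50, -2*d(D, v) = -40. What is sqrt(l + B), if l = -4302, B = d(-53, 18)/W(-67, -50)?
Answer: I*sqrt(3302) ≈ 57.463*I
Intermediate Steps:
d(D, v) = 20 (d(D, v) = -1/2*(-40) = 20)
W(m, G) = 1/50
B = 1000 (B = 20/(1/50) = 20*50 = 1000)
sqrt(l + B) = sqrt(-4302 + 1000) = sqrt(-3302) = I*sqrt(3302)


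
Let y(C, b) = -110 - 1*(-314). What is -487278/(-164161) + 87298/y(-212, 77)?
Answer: 7215165845/16744422 ≈ 430.90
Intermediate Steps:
y(C, b) = 204 (y(C, b) = -110 + 314 = 204)
-487278/(-164161) + 87298/y(-212, 77) = -487278/(-164161) + 87298/204 = -487278*(-1/164161) + 87298*(1/204) = 487278/164161 + 43649/102 = 7215165845/16744422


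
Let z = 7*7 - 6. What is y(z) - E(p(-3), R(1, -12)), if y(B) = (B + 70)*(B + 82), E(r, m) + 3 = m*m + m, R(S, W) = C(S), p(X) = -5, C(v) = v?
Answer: 14126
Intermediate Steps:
R(S, W) = S
z = 43 (z = 49 - 6 = 43)
E(r, m) = -3 + m + m² (E(r, m) = -3 + (m*m + m) = -3 + (m² + m) = -3 + (m + m²) = -3 + m + m²)
y(B) = (70 + B)*(82 + B)
y(z) - E(p(-3), R(1, -12)) = (5740 + 43² + 152*43) - (-3 + 1 + 1²) = (5740 + 1849 + 6536) - (-3 + 1 + 1) = 14125 - 1*(-1) = 14125 + 1 = 14126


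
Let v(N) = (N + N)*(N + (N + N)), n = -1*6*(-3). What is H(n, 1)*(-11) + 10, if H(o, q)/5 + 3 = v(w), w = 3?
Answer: -2795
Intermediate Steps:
n = 18 (n = -6*(-3) = 18)
v(N) = 6*N**2 (v(N) = (2*N)*(N + 2*N) = (2*N)*(3*N) = 6*N**2)
H(o, q) = 255 (H(o, q) = -15 + 5*(6*3**2) = -15 + 5*(6*9) = -15 + 5*54 = -15 + 270 = 255)
H(n, 1)*(-11) + 10 = 255*(-11) + 10 = -2805 + 10 = -2795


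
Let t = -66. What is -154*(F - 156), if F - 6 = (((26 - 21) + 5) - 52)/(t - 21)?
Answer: 667744/29 ≈ 23026.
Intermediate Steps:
F = 188/29 (F = 6 + (((26 - 21) + 5) - 52)/(-66 - 21) = 6 + ((5 + 5) - 52)/(-87) = 6 + (10 - 52)*(-1/87) = 6 - 42*(-1/87) = 6 + 14/29 = 188/29 ≈ 6.4828)
-154*(F - 156) = -154*(188/29 - 156) = -154*(-4336/29) = 667744/29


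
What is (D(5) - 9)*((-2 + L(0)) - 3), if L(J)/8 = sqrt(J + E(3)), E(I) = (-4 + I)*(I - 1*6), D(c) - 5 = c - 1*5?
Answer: 20 - 32*sqrt(3) ≈ -35.426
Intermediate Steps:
D(c) = c (D(c) = 5 + (c - 1*5) = 5 + (c - 5) = 5 + (-5 + c) = c)
E(I) = (-6 + I)*(-4 + I) (E(I) = (-4 + I)*(I - 6) = (-4 + I)*(-6 + I) = (-6 + I)*(-4 + I))
L(J) = 8*sqrt(3 + J) (L(J) = 8*sqrt(J + (24 + 3**2 - 10*3)) = 8*sqrt(J + (24 + 9 - 30)) = 8*sqrt(J + 3) = 8*sqrt(3 + J))
(D(5) - 9)*((-2 + L(0)) - 3) = (5 - 9)*((-2 + 8*sqrt(3 + 0)) - 3) = -4*((-2 + 8*sqrt(3)) - 3) = -4*(-5 + 8*sqrt(3)) = 20 - 32*sqrt(3)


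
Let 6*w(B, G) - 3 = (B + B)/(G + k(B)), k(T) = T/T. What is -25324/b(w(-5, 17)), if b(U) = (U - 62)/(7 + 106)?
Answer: 77263524/1663 ≈ 46460.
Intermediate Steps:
k(T) = 1
w(B, G) = ½ + B/(3*(1 + G)) (w(B, G) = ½ + ((B + B)/(G + 1))/6 = ½ + ((2*B)/(1 + G))/6 = ½ + (2*B/(1 + G))/6 = ½ + B/(3*(1 + G)))
b(U) = -62/113 + U/113 (b(U) = (-62 + U)/113 = (-62 + U)*(1/113) = -62/113 + U/113)
-25324/b(w(-5, 17)) = -25324/(-62/113 + ((3 + 2*(-5) + 3*17)/(6*(1 + 17)))/113) = -25324/(-62/113 + ((⅙)*(3 - 10 + 51)/18)/113) = -25324/(-62/113 + ((⅙)*(1/18)*44)/113) = -25324/(-62/113 + (1/113)*(11/27)) = -25324/(-62/113 + 11/3051) = -25324/(-1663/3051) = -25324*(-3051/1663) = 77263524/1663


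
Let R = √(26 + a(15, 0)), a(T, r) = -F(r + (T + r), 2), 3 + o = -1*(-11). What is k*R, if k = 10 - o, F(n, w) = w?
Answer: 4*√6 ≈ 9.7980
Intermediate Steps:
o = 8 (o = -3 - 1*(-11) = -3 + 11 = 8)
a(T, r) = -2 (a(T, r) = -1*2 = -2)
R = 2*√6 (R = √(26 - 2) = √24 = 2*√6 ≈ 4.8990)
k = 2 (k = 10 - 1*8 = 10 - 8 = 2)
k*R = 2*(2*√6) = 4*√6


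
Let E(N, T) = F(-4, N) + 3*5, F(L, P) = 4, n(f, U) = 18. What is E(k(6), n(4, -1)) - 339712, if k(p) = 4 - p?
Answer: -339693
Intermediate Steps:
E(N, T) = 19 (E(N, T) = 4 + 3*5 = 4 + 15 = 19)
E(k(6), n(4, -1)) - 339712 = 19 - 339712 = -339693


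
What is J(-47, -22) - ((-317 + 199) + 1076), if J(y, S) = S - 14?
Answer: -994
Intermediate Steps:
J(y, S) = -14 + S
J(-47, -22) - ((-317 + 199) + 1076) = (-14 - 22) - ((-317 + 199) + 1076) = -36 - (-118 + 1076) = -36 - 1*958 = -36 - 958 = -994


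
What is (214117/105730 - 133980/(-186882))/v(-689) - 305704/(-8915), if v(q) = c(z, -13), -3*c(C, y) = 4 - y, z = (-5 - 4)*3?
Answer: 674920093736933/19963869177682 ≈ 33.807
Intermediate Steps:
z = -27 (z = -9*3 = -27)
c(C, y) = -4/3 + y/3 (c(C, y) = -(4 - y)/3 = -4/3 + y/3)
v(q) = -17/3 (v(q) = -4/3 + (⅓)*(-13) = -4/3 - 13/3 = -17/3)
(214117/105730 - 133980/(-186882))/v(-689) - 305704/(-8915) = (214117/105730 - 133980/(-186882))/(-17/3) - 305704/(-8915) = (214117*(1/105730) - 133980*(-1/186882))*(-3/17) - 305704*(-1/8915) = (214117/105730 + 22330/31147)*(-3/17) + 305704/8915 = (9030053099/3293172310)*(-3/17) + 305704/8915 = -27090159297/55983929270 + 305704/8915 = 674920093736933/19963869177682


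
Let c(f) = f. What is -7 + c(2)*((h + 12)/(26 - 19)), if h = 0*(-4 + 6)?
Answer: -25/7 ≈ -3.5714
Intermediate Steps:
h = 0 (h = 0*2 = 0)
-7 + c(2)*((h + 12)/(26 - 19)) = -7 + 2*((0 + 12)/(26 - 19)) = -7 + 2*(12/7) = -7 + 24/7 = -25/7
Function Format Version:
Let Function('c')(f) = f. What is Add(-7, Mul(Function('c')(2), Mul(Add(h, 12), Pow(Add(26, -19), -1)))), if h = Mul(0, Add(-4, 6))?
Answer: Rational(-25, 7) ≈ -3.5714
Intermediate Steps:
h = 0 (h = Mul(0, 2) = 0)
Add(-7, Mul(Function('c')(2), Mul(Add(h, 12), Pow(Add(26, -19), -1)))) = Add(-7, Mul(2, Mul(Add(0, 12), Pow(Add(26, -19), -1)))) = Add(-7, Mul(2, Mul(12, Pow(7, -1)))) = Add(-7, Mul(2, Mul(12, Rational(1, 7)))) = Add(-7, Mul(2, Rational(12, 7))) = Add(-7, Rational(24, 7)) = Rational(-25, 7)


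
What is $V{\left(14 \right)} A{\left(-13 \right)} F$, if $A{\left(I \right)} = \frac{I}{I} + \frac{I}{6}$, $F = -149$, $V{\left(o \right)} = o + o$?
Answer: $\frac{14602}{3} \approx 4867.3$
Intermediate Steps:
$V{\left(o \right)} = 2 o$
$A{\left(I \right)} = 1 + \frac{I}{6}$ ($A{\left(I \right)} = 1 + I \frac{1}{6} = 1 + \frac{I}{6}$)
$V{\left(14 \right)} A{\left(-13 \right)} F = 2 \cdot 14 \left(1 + \frac{1}{6} \left(-13\right)\right) \left(-149\right) = 28 \left(1 - \frac{13}{6}\right) \left(-149\right) = 28 \left(- \frac{7}{6}\right) \left(-149\right) = \left(- \frac{98}{3}\right) \left(-149\right) = \frac{14602}{3}$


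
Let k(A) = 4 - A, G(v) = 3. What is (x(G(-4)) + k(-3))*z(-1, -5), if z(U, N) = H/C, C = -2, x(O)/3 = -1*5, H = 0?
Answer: 0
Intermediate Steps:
x(O) = -15 (x(O) = 3*(-1*5) = 3*(-5) = -15)
z(U, N) = 0 (z(U, N) = 0/(-2) = 0*(-½) = 0)
(x(G(-4)) + k(-3))*z(-1, -5) = (-15 + (4 - 1*(-3)))*0 = (-15 + (4 + 3))*0 = (-15 + 7)*0 = -8*0 = 0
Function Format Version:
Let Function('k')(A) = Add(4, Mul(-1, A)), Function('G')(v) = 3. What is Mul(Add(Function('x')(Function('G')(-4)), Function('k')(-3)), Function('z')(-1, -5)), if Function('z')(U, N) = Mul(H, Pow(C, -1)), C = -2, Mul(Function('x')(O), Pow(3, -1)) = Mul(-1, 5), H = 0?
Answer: 0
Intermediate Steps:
Function('x')(O) = -15 (Function('x')(O) = Mul(3, Mul(-1, 5)) = Mul(3, -5) = -15)
Function('z')(U, N) = 0 (Function('z')(U, N) = Mul(0, Pow(-2, -1)) = Mul(0, Rational(-1, 2)) = 0)
Mul(Add(Function('x')(Function('G')(-4)), Function('k')(-3)), Function('z')(-1, -5)) = Mul(Add(-15, Add(4, Mul(-1, -3))), 0) = Mul(Add(-15, Add(4, 3)), 0) = Mul(Add(-15, 7), 0) = Mul(-8, 0) = 0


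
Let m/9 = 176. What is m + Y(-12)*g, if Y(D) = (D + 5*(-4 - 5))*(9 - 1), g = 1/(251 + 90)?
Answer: 539688/341 ≈ 1582.7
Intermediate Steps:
m = 1584 (m = 9*176 = 1584)
g = 1/341 ≈ 0.0029326
Y(D) = -360 + 8*D (Y(D) = (D + 5*(-9))*8 = (D - 45)*8 = (-45 + D)*8 = -360 + 8*D)
m + Y(-12)*g = 1584 + (-360 + 8*(-12))*(1/341) = 1584 + (-360 - 96)*(1/341) = 1584 - 456*1/341 = 1584 - 456/341 = 539688/341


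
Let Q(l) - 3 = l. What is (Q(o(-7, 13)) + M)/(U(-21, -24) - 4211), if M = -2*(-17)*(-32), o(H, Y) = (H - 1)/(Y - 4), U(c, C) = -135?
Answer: 9773/39114 ≈ 0.24986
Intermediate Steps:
o(H, Y) = (-1 + H)/(-4 + Y)
M = -1088 (M = 34*(-32) = -1088)
Q(l) = 3 + l
(Q(o(-7, 13)) + M)/(U(-21, -24) - 4211) = ((3 + (-1 - 7)/(-4 + 13)) - 1088)/(-135 - 4211) = ((3 - 8/9) - 1088)/(-4346) = ((3 + (1/9)*(-8)) - 1088)*(-1/4346) = ((3 - 8/9) - 1088)*(-1/4346) = (19/9 - 1088)*(-1/4346) = -9773/9*(-1/4346) = 9773/39114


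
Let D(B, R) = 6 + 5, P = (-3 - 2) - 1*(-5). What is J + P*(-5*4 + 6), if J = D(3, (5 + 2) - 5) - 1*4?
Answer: 7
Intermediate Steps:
P = 0 (P = -5 + 5 = 0)
D(B, R) = 11
J = 7 (J = 11 - 1*4 = 11 - 4 = 7)
J + P*(-5*4 + 6) = 7 + 0*(-5*4 + 6) = 7 + 0*(-20 + 6) = 7 + 0*(-14) = 7 + 0 = 7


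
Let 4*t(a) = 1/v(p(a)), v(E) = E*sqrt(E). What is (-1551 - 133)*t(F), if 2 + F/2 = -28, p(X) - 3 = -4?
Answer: -421*I ≈ -421.0*I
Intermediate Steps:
p(X) = -1 (p(X) = 3 - 4 = -1)
F = -60 (F = -4 + 2*(-28) = -4 - 56 = -60)
v(E) = E**(3/2)
t(a) = I/4 (t(a) = 1/(4*((-1)**(3/2))) = 1/(4*((-I))) = I/4)
(-1551 - 133)*t(F) = (-1551 - 133)*(I/4) = -421*I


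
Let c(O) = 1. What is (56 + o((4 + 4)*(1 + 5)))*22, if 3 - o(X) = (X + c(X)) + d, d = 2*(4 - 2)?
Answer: 132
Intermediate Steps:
d = 4 (d = 2*2 = 4)
o(X) = -2 - X (o(X) = 3 - ((X + 1) + 4) = 3 - ((1 + X) + 4) = 3 - (5 + X) = 3 + (-5 - X) = -2 - X)
(56 + o((4 + 4)*(1 + 5)))*22 = (56 + (-2 - (4 + 4)*(1 + 5)))*22 = (56 + (-2 - 8*6))*22 = (56 + (-2 - 1*48))*22 = (56 + (-2 - 48))*22 = (56 - 50)*22 = 6*22 = 132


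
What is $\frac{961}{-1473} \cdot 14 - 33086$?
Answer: $- \frac{48749132}{1473} \approx -33095.0$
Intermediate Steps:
$\frac{961}{-1473} \cdot 14 - 33086 = 961 \left(- \frac{1}{1473}\right) 14 - 33086 = \left(- \frac{961}{1473}\right) 14 - 33086 = - \frac{13454}{1473} - 33086 = - \frac{48749132}{1473}$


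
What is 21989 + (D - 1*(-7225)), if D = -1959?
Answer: 27255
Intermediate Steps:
21989 + (D - 1*(-7225)) = 21989 + (-1959 - 1*(-7225)) = 21989 + (-1959 + 7225) = 21989 + 5266 = 27255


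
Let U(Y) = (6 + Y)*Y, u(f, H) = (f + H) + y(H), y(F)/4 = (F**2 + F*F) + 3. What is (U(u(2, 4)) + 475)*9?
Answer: 204003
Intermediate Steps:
y(F) = 12 + 8*F**2 (y(F) = 4*((F**2 + F*F) + 3) = 4*((F**2 + F**2) + 3) = 4*(2*F**2 + 3) = 4*(3 + 2*F**2) = 12 + 8*F**2)
u(f, H) = 12 + H + f + 8*H**2 (u(f, H) = (f + H) + (12 + 8*H**2) = (H + f) + (12 + 8*H**2) = 12 + H + f + 8*H**2)
U(Y) = Y*(6 + Y)
(U(u(2, 4)) + 475)*9 = ((12 + 4 + 2 + 8*4**2)*(6 + (12 + 4 + 2 + 8*4**2)) + 475)*9 = ((12 + 4 + 2 + 8*16)*(6 + (12 + 4 + 2 + 8*16)) + 475)*9 = ((12 + 4 + 2 + 128)*(6 + (12 + 4 + 2 + 128)) + 475)*9 = (146*(6 + 146) + 475)*9 = (146*152 + 475)*9 = (22192 + 475)*9 = 22667*9 = 204003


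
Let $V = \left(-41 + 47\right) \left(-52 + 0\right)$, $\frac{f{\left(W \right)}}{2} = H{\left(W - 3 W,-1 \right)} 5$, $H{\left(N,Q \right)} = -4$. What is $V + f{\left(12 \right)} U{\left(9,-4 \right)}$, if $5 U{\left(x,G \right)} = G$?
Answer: $-280$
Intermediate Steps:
$U{\left(x,G \right)} = \frac{G}{5}$
$f{\left(W \right)} = -40$ ($f{\left(W \right)} = 2 \left(\left(-4\right) 5\right) = 2 \left(-20\right) = -40$)
$V = -312$ ($V = 6 \left(-52\right) = -312$)
$V + f{\left(12 \right)} U{\left(9,-4 \right)} = -312 - 40 \cdot \frac{1}{5} \left(-4\right) = -312 - -32 = -312 + 32 = -280$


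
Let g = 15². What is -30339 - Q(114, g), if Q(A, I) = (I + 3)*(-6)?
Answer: -28971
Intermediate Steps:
g = 225
Q(A, I) = -18 - 6*I (Q(A, I) = (3 + I)*(-6) = -18 - 6*I)
-30339 - Q(114, g) = -30339 - (-18 - 6*225) = -30339 - (-18 - 1350) = -30339 - 1*(-1368) = -30339 + 1368 = -28971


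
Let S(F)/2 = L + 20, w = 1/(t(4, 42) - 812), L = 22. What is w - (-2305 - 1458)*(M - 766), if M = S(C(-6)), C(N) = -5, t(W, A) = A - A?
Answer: -2083889193/812 ≈ -2.5664e+6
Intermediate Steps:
t(W, A) = 0
w = -1/812 (w = 1/(0 - 812) = 1/(-812) = -1/812 ≈ -0.0012315)
S(F) = 84 (S(F) = 2*(22 + 20) = 2*42 = 84)
M = 84
w - (-2305 - 1458)*(M - 766) = -1/812 - (-2305 - 1458)*(84 - 766) = -1/812 - (-3763)*(-682) = -1/812 - 1*2566366 = -1/812 - 2566366 = -2083889193/812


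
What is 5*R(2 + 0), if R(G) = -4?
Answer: -20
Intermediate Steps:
5*R(2 + 0) = 5*(-4) = -20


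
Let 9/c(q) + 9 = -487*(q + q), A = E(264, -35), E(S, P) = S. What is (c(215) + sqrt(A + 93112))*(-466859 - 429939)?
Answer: 1153026/29917 - 7174384*sqrt(1459) ≈ -2.7404e+8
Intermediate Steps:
A = 264
c(q) = 9/(-9 - 974*q) (c(q) = 9/(-9 - 487*(q + q)) = 9/(-9 - 974*q))
(c(215) + sqrt(A + 93112))*(-466859 - 429939) = (-9/(9 + 974*215) + sqrt(264 + 93112))*(-466859 - 429939) = (-9/(9 + 209410) + sqrt(93376))*(-896798) = (-9/209419 + 8*sqrt(1459))*(-896798) = 1153026/29917 - 7174384*sqrt(1459)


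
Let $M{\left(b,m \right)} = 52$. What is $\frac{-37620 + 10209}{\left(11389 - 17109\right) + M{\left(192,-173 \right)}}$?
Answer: $\frac{27411}{5668} \approx 4.8361$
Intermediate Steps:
$\frac{-37620 + 10209}{\left(11389 - 17109\right) + M{\left(192,-173 \right)}} = \frac{-37620 + 10209}{\left(11389 - 17109\right) + 52} = - \frac{27411}{-5720 + 52} = - \frac{27411}{-5668} = \left(-27411\right) \left(- \frac{1}{5668}\right) = \frac{27411}{5668}$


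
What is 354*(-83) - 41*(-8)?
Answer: -29054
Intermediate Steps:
354*(-83) - 41*(-8) = -29382 + 328 = -29054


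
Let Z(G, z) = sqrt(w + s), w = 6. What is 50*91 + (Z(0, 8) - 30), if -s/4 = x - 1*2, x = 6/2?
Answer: 4520 + sqrt(2) ≈ 4521.4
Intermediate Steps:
x = 3 (x = 6*(1/2) = 3)
s = -4 (s = -4*(3 - 1*2) = -4*(3 - 2) = -4*1 = -4)
Z(G, z) = sqrt(2) (Z(G, z) = sqrt(6 - 4) = sqrt(2))
50*91 + (Z(0, 8) - 30) = 50*91 + (sqrt(2) - 30) = 4550 + (-30 + sqrt(2)) = 4520 + sqrt(2)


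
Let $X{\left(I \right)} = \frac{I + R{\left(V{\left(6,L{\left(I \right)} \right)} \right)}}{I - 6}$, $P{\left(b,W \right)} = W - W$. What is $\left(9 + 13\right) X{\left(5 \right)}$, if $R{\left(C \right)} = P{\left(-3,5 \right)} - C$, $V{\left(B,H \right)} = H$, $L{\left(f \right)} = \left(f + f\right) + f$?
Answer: $220$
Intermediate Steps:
$L{\left(f \right)} = 3 f$ ($L{\left(f \right)} = 2 f + f = 3 f$)
$P{\left(b,W \right)} = 0$
$R{\left(C \right)} = - C$ ($R{\left(C \right)} = 0 - C = - C$)
$X{\left(I \right)} = - \frac{2 I}{-6 + I}$ ($X{\left(I \right)} = \frac{I - 3 I}{I - 6} = \frac{I - 3 I}{-6 + I} = \frac{\left(-2\right) I}{-6 + I} = - \frac{2 I}{-6 + I}$)
$\left(9 + 13\right) X{\left(5 \right)} = \left(9 + 13\right) \left(\left(-2\right) 5 \frac{1}{-6 + 5}\right) = 22 \left(\left(-2\right) 5 \frac{1}{-1}\right) = 22 \left(\left(-2\right) 5 \left(-1\right)\right) = 22 \cdot 10 = 220$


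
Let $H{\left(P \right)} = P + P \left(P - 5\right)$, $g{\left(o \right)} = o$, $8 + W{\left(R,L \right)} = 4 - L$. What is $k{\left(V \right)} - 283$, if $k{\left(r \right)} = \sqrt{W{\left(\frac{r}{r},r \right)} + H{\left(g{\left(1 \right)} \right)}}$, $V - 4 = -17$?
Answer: $-283 + \sqrt{6} \approx -280.55$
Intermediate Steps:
$V = -13$ ($V = 4 - 17 = -13$)
$W{\left(R,L \right)} = -4 - L$ ($W{\left(R,L \right)} = -8 - \left(-4 + L\right) = -4 - L$)
$H{\left(P \right)} = P + P \left(-5 + P\right)$
$k{\left(r \right)} = \sqrt{-7 - r}$ ($k{\left(r \right)} = \sqrt{\left(-4 - r\right) + 1 \left(-4 + 1\right)} = \sqrt{\left(-4 - r\right) + 1 \left(-3\right)} = \sqrt{\left(-4 - r\right) - 3} = \sqrt{-7 - r}$)
$k{\left(V \right)} - 283 = \sqrt{-7 - -13} - 283 = \sqrt{-7 + 13} - 283 = \sqrt{6} - 283 = -283 + \sqrt{6}$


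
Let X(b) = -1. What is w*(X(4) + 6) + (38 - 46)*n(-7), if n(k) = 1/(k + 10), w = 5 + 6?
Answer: 157/3 ≈ 52.333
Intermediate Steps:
w = 11
n(k) = 1/(10 + k)
w*(X(4) + 6) + (38 - 46)*n(-7) = 11*(-1 + 6) + (38 - 46)/(10 - 7) = 11*5 - 8/3 = 55 - 8*⅓ = 55 - 8/3 = 157/3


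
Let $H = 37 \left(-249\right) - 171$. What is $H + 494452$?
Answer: $485068$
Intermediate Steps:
$H = -9384$ ($H = -9213 - 171 = -9384$)
$H + 494452 = -9384 + 494452 = 485068$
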